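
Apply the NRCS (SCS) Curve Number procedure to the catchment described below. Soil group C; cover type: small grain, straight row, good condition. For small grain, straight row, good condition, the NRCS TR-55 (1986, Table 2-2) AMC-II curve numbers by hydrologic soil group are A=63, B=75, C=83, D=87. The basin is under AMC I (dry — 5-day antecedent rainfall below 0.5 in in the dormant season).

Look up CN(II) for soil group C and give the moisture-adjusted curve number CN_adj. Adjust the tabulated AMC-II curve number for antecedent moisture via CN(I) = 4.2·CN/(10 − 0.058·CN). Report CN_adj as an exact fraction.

NRCS table: small grain, straight row, good condition, soil group C → CN(II) = 83
Adjust CN=83 to AMC I: 4.2·83/(10 − 0.058·83) → (1743/5) ÷ (2593/500) = 174300/2593 ≈ 67.219

CN_adj = 174300/2593 ≈ 67.219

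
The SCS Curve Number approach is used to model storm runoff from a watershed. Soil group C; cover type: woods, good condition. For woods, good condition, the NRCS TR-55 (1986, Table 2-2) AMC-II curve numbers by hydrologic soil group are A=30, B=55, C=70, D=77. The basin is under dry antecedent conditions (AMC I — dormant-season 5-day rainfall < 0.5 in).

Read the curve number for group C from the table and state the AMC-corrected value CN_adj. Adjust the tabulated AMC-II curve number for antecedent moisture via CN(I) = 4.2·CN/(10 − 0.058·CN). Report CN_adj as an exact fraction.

NRCS table: woods, good condition, soil group C → CN(II) = 70
Dry (AMC I): CN(I) = 4.2·70/(10 − 0.058·70) = 294/(297/50) = 4900/99 ≈ 49.495

CN_adj = 4900/99 ≈ 49.495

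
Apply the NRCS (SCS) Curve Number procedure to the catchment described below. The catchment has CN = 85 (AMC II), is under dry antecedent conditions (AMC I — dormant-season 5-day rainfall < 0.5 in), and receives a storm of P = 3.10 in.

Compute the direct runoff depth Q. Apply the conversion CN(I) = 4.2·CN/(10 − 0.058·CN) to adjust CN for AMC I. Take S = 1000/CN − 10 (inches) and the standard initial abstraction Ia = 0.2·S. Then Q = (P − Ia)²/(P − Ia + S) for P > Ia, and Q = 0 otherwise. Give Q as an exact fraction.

Q = 7230721/9149910 in ≈ 0.790 in

Adjust CN=85 to AMC I: 4.2·85/(10 − 0.058·85) → 357 ÷ (507/100) = 11900/169 ≈ 70.414
Max retention: S = 1000/(11900/169) − 10 = 500/119 in (≈ 4.202 in)
Ia = 0.2S: 0.2·4.202 = 0.840 in (exactly 100/119)
P − Ia = 3.100 − 0.840 = 2689/1190 ≈ 2.260 in (> 0, runoff occurs)
Q = (2689/1190)²/((2689/1190) + 500/119) = (7230721/1416100)/(7689/1190) = 7230721/9149910 in ≈ 0.790 in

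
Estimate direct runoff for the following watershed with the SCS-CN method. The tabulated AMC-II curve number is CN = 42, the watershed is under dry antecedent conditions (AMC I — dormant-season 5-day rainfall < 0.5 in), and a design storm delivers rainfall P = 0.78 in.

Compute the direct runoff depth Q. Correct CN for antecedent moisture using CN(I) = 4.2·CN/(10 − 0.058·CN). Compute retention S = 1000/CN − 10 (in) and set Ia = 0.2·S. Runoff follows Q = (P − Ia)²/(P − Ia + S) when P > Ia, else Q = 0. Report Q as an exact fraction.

Adjust CN=42 to AMC I: 4.2·42/(10 − 0.058·42) → (882/5) ÷ (1891/250) = 44100/1891 ≈ 23.321
Max retention: S = 1000/(44100/1891) − 10 = 14500/441 in (≈ 32.880 in)
Ia = 0.2·(14500/441) = 2900/441 in ≈ 6.576 in
P = 0.780 ≤ Ia = 6.576 in: entire storm abstracted, Q = 0.

Q = 0 in ≈ 0.000 in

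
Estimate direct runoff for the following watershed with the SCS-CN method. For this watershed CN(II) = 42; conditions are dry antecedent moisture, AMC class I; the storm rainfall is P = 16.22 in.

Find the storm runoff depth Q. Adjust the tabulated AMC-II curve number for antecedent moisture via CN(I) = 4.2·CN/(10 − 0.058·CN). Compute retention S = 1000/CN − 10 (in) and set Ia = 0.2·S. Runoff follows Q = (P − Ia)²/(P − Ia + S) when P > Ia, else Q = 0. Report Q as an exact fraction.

Dry (AMC I): CN(I) = 4.2·42/(10 − 0.058·42) = (882/5)/(1891/250) = 44100/1891 ≈ 23.321
Max retention: S = 1000/(44100/1891) − 10 = 14500/441 in (≈ 32.880 in)
Ia = 0.2S: 0.2·32.880 = 6.576 in (exactly 2900/441)
P − Ia = 16.220 − 6.576 = 212651/22050 ≈ 9.644 in (> 0, runoff occurs)
Q: (212651/22050)² ÷ (937651/22050) = 45220447801/20675204550 in (≈ 2.187 in)

Q = 45220447801/20675204550 in ≈ 2.187 in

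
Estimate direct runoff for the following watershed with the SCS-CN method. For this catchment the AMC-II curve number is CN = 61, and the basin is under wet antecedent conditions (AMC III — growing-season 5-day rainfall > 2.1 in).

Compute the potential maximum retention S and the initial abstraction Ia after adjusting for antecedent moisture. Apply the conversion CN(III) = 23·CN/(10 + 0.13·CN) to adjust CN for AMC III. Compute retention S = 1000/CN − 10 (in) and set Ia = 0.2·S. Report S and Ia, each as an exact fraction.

Adjust CN=61 to AMC III: 23·61/(10 + 0.13·61) → 1403 ÷ (1793/100) = 140300/1793 ≈ 78.249
S = 1000/(140300/1793) − 10 = 3900/1403 in ≈ 2.780 in
Initial abstraction Ia = S/5 = (3900/1403)/5 = 780/1403 ≈ 0.556 in

S = 3900/1403 in ≈ 2.780 in; Ia = 780/1403 in ≈ 0.556 in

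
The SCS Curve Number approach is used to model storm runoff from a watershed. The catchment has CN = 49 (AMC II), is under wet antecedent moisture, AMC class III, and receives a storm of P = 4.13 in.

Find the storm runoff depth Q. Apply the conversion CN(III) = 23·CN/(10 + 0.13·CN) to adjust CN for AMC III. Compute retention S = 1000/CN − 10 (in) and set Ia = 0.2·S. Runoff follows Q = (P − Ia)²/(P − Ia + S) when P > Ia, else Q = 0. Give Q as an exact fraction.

Q = 132096629401/98437927700 in ≈ 1.342 in

Wet (AMC III): CN(III) = 23·49/(10 + 0.13·49) = 1127/(1637/100) = 112700/1637 ≈ 68.845
S = 1000/(112700/1637) − 10 = 5100/1127 in ≈ 4.525 in
Ia = 0.2S: 0.2·4.525 = 0.905 in (exactly 1020/1127)
P − Ia = 4.130 − 0.905 = 363451/112700 ≈ 3.225 in (> 0, runoff occurs)
Q: (363451/112700)² ÷ (873451/112700) = 132096629401/98437927700 in (≈ 1.342 in)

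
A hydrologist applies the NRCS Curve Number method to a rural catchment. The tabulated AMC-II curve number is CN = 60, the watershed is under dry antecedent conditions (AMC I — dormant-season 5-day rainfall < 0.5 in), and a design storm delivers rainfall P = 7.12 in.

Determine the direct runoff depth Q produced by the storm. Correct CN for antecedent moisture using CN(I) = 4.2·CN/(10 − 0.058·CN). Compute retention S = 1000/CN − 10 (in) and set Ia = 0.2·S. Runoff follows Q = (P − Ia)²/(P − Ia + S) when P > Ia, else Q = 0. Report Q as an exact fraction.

Q = 19306898/24581025 in ≈ 0.785 in

CN(I) from CN(II)=60: (4.2·60)/(10 − 0.058·60) = 6300/163 ≈ 38.650
Retention S: 1000/CN − 10 with CN=38.650 → S = 1000/63 ≈ 15.873 in
Ia = 0.2S: 0.2·15.873 = 3.175 in (exactly 200/63)
Since P=7.120 > Ia=3.175: effective rainfall P−Ia = 6214/1575 in
Q: (6214/1575)² ÷ (31214/1575) = 19306898/24581025 in (≈ 0.785 in)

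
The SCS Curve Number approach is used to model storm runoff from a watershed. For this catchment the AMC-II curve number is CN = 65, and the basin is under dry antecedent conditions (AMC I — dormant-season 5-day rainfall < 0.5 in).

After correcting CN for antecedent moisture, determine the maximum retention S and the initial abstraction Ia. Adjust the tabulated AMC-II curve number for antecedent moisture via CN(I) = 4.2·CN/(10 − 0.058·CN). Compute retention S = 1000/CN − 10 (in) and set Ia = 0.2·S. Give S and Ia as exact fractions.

S = 500/39 in ≈ 12.821 in; Ia = 100/39 in ≈ 2.564 in

Dry (AMC I): CN(I) = 4.2·65/(10 − 0.058·65) = 273/(623/100) = 3900/89 ≈ 43.820
Retention S: 1000/CN − 10 with CN=43.820 → S = 500/39 ≈ 12.821 in
Initial abstraction Ia = S/5 = (500/39)/5 = 100/39 ≈ 2.564 in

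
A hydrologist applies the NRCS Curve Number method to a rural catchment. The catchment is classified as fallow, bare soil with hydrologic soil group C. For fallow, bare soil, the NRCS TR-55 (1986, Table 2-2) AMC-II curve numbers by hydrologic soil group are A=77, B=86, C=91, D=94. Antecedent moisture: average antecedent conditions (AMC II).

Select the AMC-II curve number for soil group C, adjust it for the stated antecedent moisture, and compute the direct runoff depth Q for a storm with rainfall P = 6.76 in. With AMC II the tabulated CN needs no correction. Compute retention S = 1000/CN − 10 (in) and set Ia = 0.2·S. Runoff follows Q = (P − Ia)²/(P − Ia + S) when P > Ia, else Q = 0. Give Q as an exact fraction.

Q = 222875041/39082225 in ≈ 5.703 in

NRCS table: fallow, bare soil, soil group C → CN(II) = 91
AMC II — tabulated CN = 91 applies directly.
Retention S: 1000/CN − 10 with CN=91.000 → S = 90/91 ≈ 0.989 in
Ia = 0.2S: 0.2·0.989 = 0.198 in (exactly 18/91)
P − Ia = 6.760 − 0.198 = 14929/2275 ≈ 6.562 in (> 0, runoff occurs)
Runoff Q = (P−Ia)²/(P−Ia+S) = (6.562)²/(6.562+0.989) = 222875041/39082225 ≈ 5.703 in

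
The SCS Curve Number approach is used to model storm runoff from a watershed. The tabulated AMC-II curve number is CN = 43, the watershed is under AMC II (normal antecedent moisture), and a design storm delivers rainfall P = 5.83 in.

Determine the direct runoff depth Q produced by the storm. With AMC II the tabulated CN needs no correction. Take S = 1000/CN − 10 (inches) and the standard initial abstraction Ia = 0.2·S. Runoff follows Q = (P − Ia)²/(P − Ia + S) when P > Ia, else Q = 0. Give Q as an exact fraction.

AMC II — tabulated CN = 43 applies directly.
Max retention: S = 1000/43 − 10 = 570/43 in (≈ 13.256 in)
Ia = 0.2S: 0.2·13.256 = 2.651 in (exactly 114/43)
Since P=5.830 > Ia=2.651: effective rainfall P−Ia = 13669/4300 in
Runoff Q = (P−Ia)²/(P−Ia+S) = (3.179)²/(3.179+13.256) = 186841561/303876700 ≈ 0.615 in

Q = 186841561/303876700 in ≈ 0.615 in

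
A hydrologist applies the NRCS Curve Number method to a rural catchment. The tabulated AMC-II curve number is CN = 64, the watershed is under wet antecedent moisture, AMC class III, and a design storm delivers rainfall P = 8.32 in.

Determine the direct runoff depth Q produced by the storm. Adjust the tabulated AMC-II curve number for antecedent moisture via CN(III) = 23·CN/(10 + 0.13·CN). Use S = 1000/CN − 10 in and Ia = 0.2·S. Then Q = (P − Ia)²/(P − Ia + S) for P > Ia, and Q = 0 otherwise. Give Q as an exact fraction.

Q = 324396121/54362800 in ≈ 5.967 in

Wet (AMC III): CN(III) = 23·64/(10 + 0.13·64) = 1472/(458/25) = 18400/229 ≈ 80.349
S = 1000/(18400/229) − 10 = 225/92 in ≈ 2.446 in
Ia = 0.2·(225/92) = 45/92 in ≈ 0.489 in
P − Ia = 8.320 − 0.489 = 18011/2300 ≈ 7.831 in (> 0, runoff occurs)
Q: (18011/2300)² ÷ (5909/575) = 324396121/54362800 in (≈ 5.967 in)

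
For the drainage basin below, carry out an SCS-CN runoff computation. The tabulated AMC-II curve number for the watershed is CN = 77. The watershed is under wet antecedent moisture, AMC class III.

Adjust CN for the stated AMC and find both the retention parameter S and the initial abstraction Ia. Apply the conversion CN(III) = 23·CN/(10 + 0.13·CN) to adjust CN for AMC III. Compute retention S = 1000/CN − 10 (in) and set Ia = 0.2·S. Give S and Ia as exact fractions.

S = 100/77 in ≈ 1.299 in; Ia = 20/77 in ≈ 0.260 in

CN(III) from CN(II)=77: (23·77)/(10 + 0.13·77) = 7700/87 ≈ 88.506
Retention S: 1000/CN − 10 with CN=88.506 → S = 100/77 ≈ 1.299 in
Ia = 0.2·(100/77) = 20/77 in ≈ 0.260 in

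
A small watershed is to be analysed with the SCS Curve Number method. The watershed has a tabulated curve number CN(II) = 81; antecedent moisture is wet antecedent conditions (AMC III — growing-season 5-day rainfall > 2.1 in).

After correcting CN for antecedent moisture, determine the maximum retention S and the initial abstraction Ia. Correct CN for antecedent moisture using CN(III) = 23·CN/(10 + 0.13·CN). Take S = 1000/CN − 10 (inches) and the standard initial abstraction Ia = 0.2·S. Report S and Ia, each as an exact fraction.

S = 1900/1863 in ≈ 1.020 in; Ia = 380/1863 in ≈ 0.204 in

Adjust CN=81 to AMC III: 23·81/(10 + 0.13·81) → 1863 ÷ (2053/100) = 186300/2053 ≈ 90.745
Retention S: 1000/CN − 10 with CN=90.745 → S = 1900/1863 ≈ 1.020 in
Ia = 0.2S: 0.2·1.020 = 0.204 in (exactly 380/1863)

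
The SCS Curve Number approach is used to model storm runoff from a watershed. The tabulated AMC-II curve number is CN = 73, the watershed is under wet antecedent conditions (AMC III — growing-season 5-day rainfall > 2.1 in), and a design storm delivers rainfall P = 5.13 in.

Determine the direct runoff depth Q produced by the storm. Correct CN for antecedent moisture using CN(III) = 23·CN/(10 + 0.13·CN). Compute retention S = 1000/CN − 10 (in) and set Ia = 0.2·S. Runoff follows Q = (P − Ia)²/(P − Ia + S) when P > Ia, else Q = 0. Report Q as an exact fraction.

Wet (AMC III): CN(III) = 23·73/(10 + 0.13·73) = 1679/(1949/100) = 167900/1949 ≈ 86.147
S = 1000/(167900/1949) − 10 = 2700/1679 in ≈ 1.608 in
Ia = 0.2S: 0.2·1.608 = 0.322 in (exactly 540/1679)
P − Ia = 5.130 − 0.322 = 807327/167900 ≈ 4.808 in (> 0, runoff occurs)
Q = (807327/167900)²/((807327/167900) + 2700/1679) = (651776884929/28190410000)/(1077327/167900) = 24139884627/6699377900 in ≈ 3.603 in

Q = 24139884627/6699377900 in ≈ 3.603 in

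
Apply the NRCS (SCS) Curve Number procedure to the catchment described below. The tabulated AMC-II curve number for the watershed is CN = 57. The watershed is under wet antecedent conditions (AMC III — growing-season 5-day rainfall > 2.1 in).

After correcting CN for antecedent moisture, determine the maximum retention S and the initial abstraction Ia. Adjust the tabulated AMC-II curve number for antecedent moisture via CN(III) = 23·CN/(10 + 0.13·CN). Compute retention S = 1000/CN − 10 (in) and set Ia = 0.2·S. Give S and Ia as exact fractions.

S = 4300/1311 in ≈ 3.280 in; Ia = 860/1311 in ≈ 0.656 in

Adjust CN=57 to AMC III: 23·57/(10 + 0.13·57) → 1311 ÷ (1741/100) = 131100/1741 ≈ 75.302
Max retention: S = 1000/(131100/1741) − 10 = 4300/1311 in (≈ 3.280 in)
Ia = 0.2·(4300/1311) = 860/1311 in ≈ 0.656 in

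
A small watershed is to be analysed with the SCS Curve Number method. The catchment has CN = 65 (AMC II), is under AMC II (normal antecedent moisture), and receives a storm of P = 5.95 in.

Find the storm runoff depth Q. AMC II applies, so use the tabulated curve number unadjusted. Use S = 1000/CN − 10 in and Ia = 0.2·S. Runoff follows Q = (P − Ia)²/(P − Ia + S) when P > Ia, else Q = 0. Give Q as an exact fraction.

Q = 229327/99060 in ≈ 2.315 in

Average conditions: CN = 65 (no AMC adjustment).
Max retention: S = 1000/65 − 10 = 70/13 in (≈ 5.385 in)
Ia = 0.2·(70/13) = 14/13 in ≈ 1.077 in
Excess rainfall: 5.950 − 1.077 = 4.873 in; P > Ia so Q > 0
Q = (1267/260)²/((1267/260) + 70/13) = (1605289/67600)/(2667/260) = 229327/99060 in ≈ 2.315 in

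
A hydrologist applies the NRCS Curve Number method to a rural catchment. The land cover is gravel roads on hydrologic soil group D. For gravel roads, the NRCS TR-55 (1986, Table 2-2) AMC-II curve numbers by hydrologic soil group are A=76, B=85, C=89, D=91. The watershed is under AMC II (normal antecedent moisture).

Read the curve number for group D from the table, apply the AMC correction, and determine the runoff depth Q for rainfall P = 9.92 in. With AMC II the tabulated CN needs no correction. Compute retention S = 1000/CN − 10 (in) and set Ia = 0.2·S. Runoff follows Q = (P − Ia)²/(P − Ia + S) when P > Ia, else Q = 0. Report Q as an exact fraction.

NRCS table: gravel roads, soil group D → CN(II) = 91
AMC II — tabulated CN = 91 applies directly.
Max retention: S = 1000/91 − 10 = 90/91 in (≈ 0.989 in)
Ia = 0.2S: 0.2·0.989 = 0.198 in (exactly 18/91)
Since P=9.920 > Ia=0.198: effective rainfall P−Ia = 22118/2275 in
Q = (22118/2275)²/((22118/2275) + 90/91) = (489205924/5175625)/(24368/2275) = 122301481/13859300 in ≈ 8.825 in

Q = 122301481/13859300 in ≈ 8.825 in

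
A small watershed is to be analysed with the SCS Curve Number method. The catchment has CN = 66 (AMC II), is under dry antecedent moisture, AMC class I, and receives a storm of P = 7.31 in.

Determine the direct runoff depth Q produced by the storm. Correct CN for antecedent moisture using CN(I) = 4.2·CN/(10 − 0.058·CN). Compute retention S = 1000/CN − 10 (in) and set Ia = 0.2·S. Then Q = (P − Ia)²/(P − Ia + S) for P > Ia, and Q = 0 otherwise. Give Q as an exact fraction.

Adjust CN=66 to AMC I: 4.2·66/(10 − 0.058·66) → (1386/5) ÷ (1543/250) = 69300/1543 ≈ 44.913
S = 1000/(69300/1543) − 10 = 8500/693 in ≈ 12.266 in
Initial abstraction Ia = S/5 = (8500/693)/5 = 1700/693 ≈ 2.453 in
Since P=7.310 > Ia=2.453: effective rainfall P−Ia = 336583/69300 in
Q = (336583/69300)²/((336583/69300) + 8500/693) = (113288115889/4802490000)/(1186583/69300) = 6664006817/4837070700 in ≈ 1.378 in

Q = 6664006817/4837070700 in ≈ 1.378 in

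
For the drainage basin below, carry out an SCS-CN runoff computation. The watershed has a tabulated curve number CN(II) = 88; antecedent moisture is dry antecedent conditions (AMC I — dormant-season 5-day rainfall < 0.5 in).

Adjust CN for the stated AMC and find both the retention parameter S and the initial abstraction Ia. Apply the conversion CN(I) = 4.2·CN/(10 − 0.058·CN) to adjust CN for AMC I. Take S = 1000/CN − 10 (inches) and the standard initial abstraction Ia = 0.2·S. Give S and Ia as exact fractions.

S = 250/77 in ≈ 3.247 in; Ia = 50/77 in ≈ 0.649 in

CN(I) from CN(II)=88: (4.2·88)/(10 − 0.058·88) = 3850/51 ≈ 75.490
Retention S: 1000/CN − 10 with CN=75.490 → S = 250/77 ≈ 3.247 in
Ia = 0.2S: 0.2·3.247 = 0.649 in (exactly 50/77)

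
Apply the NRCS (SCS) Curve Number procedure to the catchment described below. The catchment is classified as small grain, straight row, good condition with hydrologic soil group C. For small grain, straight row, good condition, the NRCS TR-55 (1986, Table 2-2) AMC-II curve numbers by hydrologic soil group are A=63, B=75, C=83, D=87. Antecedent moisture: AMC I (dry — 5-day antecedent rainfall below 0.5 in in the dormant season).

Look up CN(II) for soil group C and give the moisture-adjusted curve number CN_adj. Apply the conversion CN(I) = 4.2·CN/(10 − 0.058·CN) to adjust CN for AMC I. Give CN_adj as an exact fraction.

CN_adj = 174300/2593 ≈ 67.219

NRCS table: small grain, straight row, good condition, soil group C → CN(II) = 83
Adjust CN=83 to AMC I: 4.2·83/(10 − 0.058·83) → (1743/5) ÷ (2593/500) = 174300/2593 ≈ 67.219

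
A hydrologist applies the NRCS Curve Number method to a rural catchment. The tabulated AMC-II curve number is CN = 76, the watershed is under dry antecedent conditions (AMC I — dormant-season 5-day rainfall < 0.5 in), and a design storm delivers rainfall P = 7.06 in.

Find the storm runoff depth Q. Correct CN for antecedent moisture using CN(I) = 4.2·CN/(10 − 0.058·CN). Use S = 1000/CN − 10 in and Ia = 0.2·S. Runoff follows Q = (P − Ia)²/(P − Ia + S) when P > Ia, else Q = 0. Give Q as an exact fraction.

CN(I) from CN(II)=76: (4.2·76)/(10 − 0.058·76) = 13300/233 ≈ 57.082
Retention S: 1000/CN − 10 with CN=57.082 → S = 1000/133 ≈ 7.519 in
Ia = 0.2·(1000/133) = 200/133 in ≈ 1.504 in
Since P=7.060 > Ia=1.504: effective rainfall P−Ia = 36949/6650 in
Runoff Q = (P−Ia)²/(P−Ia+S) = (5.556)²/(5.556+7.519) = 1365228601/578210850 ≈ 2.361 in

Q = 1365228601/578210850 in ≈ 2.361 in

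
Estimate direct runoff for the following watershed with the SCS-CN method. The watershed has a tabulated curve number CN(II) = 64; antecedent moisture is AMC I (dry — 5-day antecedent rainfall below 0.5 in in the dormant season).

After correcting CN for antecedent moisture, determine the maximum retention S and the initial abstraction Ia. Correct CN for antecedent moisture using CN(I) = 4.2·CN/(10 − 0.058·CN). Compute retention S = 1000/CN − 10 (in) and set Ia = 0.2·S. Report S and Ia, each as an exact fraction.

S = 375/28 in ≈ 13.393 in; Ia = 75/28 in ≈ 2.679 in

CN(I) from CN(II)=64: (4.2·64)/(10 − 0.058·64) = 5600/131 ≈ 42.748
Retention S: 1000/CN − 10 with CN=42.748 → S = 375/28 ≈ 13.393 in
Ia = 0.2S: 0.2·13.393 = 2.679 in (exactly 75/28)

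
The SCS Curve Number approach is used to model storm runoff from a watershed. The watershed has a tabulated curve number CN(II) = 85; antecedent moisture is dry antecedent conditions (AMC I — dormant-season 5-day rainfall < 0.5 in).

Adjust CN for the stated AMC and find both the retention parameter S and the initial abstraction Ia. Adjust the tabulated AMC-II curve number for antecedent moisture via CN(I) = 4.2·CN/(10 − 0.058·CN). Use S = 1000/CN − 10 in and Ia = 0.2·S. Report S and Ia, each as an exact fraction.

CN(I) from CN(II)=85: (4.2·85)/(10 − 0.058·85) = 11900/169 ≈ 70.414
Retention S: 1000/CN − 10 with CN=70.414 → S = 500/119 ≈ 4.202 in
Ia = 0.2·(500/119) = 100/119 in ≈ 0.840 in

S = 500/119 in ≈ 4.202 in; Ia = 100/119 in ≈ 0.840 in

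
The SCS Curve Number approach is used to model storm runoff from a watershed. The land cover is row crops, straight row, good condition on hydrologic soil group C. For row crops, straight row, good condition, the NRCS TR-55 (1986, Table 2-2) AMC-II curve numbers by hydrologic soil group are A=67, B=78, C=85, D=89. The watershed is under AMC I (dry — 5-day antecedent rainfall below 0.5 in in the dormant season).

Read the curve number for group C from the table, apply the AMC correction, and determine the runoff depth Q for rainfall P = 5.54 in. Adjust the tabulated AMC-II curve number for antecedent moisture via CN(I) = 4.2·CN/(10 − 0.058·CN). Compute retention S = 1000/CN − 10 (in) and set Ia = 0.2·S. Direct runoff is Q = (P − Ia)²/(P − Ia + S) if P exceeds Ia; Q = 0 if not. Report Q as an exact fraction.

NRCS table: row crops, straight row, good condition, soil group C → CN(II) = 85
Adjust CN=85 to AMC I: 4.2·85/(10 − 0.058·85) → 357 ÷ (507/100) = 11900/169 ≈ 70.414
Retention S: 1000/CN − 10 with CN=70.414 → S = 500/119 ≈ 4.202 in
Initial abstraction Ia = S/5 = (500/119)/5 = 100/119 ≈ 0.840 in
Since P=5.540 > Ia=0.840: effective rainfall P−Ia = 27963/5950 in
Q = (27963/5950)²/((27963/5950) + 500/119) = (781929369/35402500)/(52963/5950) = 781929369/315129850 in ≈ 2.481 in

Q = 781929369/315129850 in ≈ 2.481 in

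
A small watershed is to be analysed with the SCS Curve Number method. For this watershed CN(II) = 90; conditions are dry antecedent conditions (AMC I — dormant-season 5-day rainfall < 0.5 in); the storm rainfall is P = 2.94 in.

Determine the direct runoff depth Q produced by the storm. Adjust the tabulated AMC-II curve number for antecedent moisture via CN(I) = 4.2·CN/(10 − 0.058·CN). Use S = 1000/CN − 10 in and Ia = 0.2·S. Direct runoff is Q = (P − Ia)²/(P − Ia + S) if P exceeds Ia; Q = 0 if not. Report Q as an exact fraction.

Q = 519065089/451549350 in ≈ 1.150 in

Dry (AMC I): CN(I) = 4.2·90/(10 − 0.058·90) = 378/(239/50) = 18900/239 ≈ 79.079
Max retention: S = 1000/(18900/239) − 10 = 500/189 in (≈ 2.646 in)
Ia = 0.2S: 0.2·2.646 = 0.529 in (exactly 100/189)
P − Ia = 2.940 − 0.529 = 22783/9450 ≈ 2.411 in (> 0, runoff occurs)
Runoff Q = (P−Ia)²/(P−Ia+S) = (2.411)²/(2.411+2.646) = 519065089/451549350 ≈ 1.150 in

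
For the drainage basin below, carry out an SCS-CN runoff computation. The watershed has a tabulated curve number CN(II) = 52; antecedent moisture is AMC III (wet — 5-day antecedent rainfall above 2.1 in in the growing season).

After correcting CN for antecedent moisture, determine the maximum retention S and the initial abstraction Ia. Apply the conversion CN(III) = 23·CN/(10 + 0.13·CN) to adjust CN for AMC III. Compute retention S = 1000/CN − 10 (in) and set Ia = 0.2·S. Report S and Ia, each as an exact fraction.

S = 1200/299 in ≈ 4.013 in; Ia = 240/299 in ≈ 0.803 in

CN(III) from CN(II)=52: (23·52)/(10 + 0.13·52) = 29900/419 ≈ 71.360
Max retention: S = 1000/(29900/419) − 10 = 1200/299 in (≈ 4.013 in)
Ia = 0.2·(1200/299) = 240/299 in ≈ 0.803 in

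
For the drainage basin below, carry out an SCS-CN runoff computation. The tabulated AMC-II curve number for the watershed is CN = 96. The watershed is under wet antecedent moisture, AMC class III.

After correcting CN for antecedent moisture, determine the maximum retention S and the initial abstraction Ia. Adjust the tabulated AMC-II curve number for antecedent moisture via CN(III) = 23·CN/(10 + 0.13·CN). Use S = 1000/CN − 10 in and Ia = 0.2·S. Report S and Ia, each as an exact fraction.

CN(III) from CN(II)=96: (23·96)/(10 + 0.13·96) = 27600/281 ≈ 98.221
Retention S: 1000/CN − 10 with CN=98.221 → S = 25/138 ≈ 0.181 in
Ia = 0.2·(25/138) = 5/138 in ≈ 0.036 in

S = 25/138 in ≈ 0.181 in; Ia = 5/138 in ≈ 0.036 in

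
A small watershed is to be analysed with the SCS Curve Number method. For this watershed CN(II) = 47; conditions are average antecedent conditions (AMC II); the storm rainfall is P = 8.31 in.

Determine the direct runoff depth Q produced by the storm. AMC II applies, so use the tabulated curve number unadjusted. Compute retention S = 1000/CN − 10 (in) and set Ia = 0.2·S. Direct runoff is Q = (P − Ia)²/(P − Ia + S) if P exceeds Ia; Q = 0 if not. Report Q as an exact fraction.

Average conditions: CN = 47 (no AMC adjustment).
S = 1000/47 − 10 = 530/47 in ≈ 11.277 in
Ia = 0.2·(530/47) = 106/47 in ≈ 2.255 in
Since P=8.310 > Ia=2.255: effective rainfall P−Ia = 28457/4700 in
Runoff Q = (P−Ia)²/(P−Ia+S) = (6.055)²/(6.055+11.277) = 809800849/382847900 ≈ 2.115 in

Q = 809800849/382847900 in ≈ 2.115 in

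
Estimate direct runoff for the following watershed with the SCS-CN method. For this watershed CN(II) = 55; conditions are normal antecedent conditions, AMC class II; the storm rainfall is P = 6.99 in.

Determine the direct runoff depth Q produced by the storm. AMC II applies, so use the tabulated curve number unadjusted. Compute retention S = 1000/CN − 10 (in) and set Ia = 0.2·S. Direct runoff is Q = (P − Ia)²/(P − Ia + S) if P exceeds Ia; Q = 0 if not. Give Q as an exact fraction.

Q = 11560107/5459300 in ≈ 2.118 in

Average conditions: CN = 55 (no AMC adjustment).
Retention S: 1000/CN − 10 with CN=55.000 → S = 90/11 ≈ 8.182 in
Ia = 0.2·(90/11) = 18/11 in ≈ 1.636 in
Excess rainfall: 6.990 − 1.636 = 5.354 in; P > Ia so Q > 0
Runoff Q = (P−Ia)²/(P−Ia+S) = (5.354)²/(5.354+8.182) = 11560107/5459300 ≈ 2.118 in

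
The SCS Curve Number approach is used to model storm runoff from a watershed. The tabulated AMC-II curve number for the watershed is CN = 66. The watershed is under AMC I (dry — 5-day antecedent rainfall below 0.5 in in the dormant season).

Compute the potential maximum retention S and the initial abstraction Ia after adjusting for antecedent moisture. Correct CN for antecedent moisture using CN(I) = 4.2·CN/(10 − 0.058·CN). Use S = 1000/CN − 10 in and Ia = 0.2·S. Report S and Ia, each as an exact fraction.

S = 8500/693 in ≈ 12.266 in; Ia = 1700/693 in ≈ 2.453 in

Dry (AMC I): CN(I) = 4.2·66/(10 − 0.058·66) = (1386/5)/(1543/250) = 69300/1543 ≈ 44.913
Max retention: S = 1000/(69300/1543) − 10 = 8500/693 in (≈ 12.266 in)
Ia = 0.2·(8500/693) = 1700/693 in ≈ 2.453 in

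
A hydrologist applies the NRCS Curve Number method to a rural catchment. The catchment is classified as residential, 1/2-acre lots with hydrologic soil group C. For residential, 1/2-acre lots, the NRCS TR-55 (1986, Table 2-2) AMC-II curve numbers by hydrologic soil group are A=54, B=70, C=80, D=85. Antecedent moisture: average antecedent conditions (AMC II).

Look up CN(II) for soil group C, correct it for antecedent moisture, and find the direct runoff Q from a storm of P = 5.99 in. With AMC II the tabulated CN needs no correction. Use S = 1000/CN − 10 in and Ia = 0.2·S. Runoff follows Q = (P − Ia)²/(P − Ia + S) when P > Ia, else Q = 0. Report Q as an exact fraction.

NRCS table: residential, 1/2-acre lots, soil group C → CN(II) = 80
CN(II) = 80; AMC II needs no correction.
Retention S: 1000/CN − 10 with CN=80.000 → S = 5/2 ≈ 2.500 in
Ia = 0.2·(5/2) = 1/2 in ≈ 0.500 in
P − Ia = 5.990 − 0.500 = 549/100 ≈ 5.490 in (> 0, runoff occurs)
Runoff Q = (P−Ia)²/(P−Ia+S) = (5.490)²/(5.490+2.500) = 301401/79900 ≈ 3.772 in

Q = 301401/79900 in ≈ 3.772 in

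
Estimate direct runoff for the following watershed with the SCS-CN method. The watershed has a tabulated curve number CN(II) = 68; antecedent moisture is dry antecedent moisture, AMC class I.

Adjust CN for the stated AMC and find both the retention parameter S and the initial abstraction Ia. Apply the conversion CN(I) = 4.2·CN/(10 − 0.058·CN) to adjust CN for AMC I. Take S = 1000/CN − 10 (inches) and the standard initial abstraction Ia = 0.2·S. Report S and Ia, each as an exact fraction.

Dry (AMC I): CN(I) = 4.2·68/(10 − 0.058·68) = (1428/5)/(757/125) = 35700/757 ≈ 47.160
Retention S: 1000/CN − 10 with CN=47.160 → S = 4000/357 ≈ 11.204 in
Ia = 0.2S: 0.2·11.204 = 2.241 in (exactly 800/357)

S = 4000/357 in ≈ 11.204 in; Ia = 800/357 in ≈ 2.241 in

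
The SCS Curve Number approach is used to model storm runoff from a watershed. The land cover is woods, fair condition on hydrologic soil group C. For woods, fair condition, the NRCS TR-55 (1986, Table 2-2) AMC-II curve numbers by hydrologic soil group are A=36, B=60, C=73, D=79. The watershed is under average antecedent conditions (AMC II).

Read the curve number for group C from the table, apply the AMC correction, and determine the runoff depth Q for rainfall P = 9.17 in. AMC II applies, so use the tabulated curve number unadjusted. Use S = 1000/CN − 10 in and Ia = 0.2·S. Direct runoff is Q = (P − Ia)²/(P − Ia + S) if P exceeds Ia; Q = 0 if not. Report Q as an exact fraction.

Q = 3787294681/646349300 in ≈ 5.860 in

NRCS table: woods, fair condition, soil group C → CN(II) = 73
AMC II — tabulated CN = 73 applies directly.
Retention S: 1000/CN − 10 with CN=73.000 → S = 270/73 ≈ 3.699 in
Ia = 0.2·(270/73) = 54/73 in ≈ 0.740 in
Since P=9.170 > Ia=0.740: effective rainfall P−Ia = 61541/7300 in
Q = (61541/7300)²/((61541/7300) + 270/73) = (3787294681/53290000)/(88541/7300) = 3787294681/646349300 in ≈ 5.860 in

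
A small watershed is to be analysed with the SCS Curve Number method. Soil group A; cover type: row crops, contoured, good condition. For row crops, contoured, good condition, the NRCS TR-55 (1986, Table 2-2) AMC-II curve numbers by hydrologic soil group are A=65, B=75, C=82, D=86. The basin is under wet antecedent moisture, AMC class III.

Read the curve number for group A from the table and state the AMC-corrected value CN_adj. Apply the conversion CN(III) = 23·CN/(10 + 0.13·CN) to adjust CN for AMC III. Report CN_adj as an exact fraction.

NRCS table: row crops, contoured, good condition, soil group A → CN(II) = 65
Wet (AMC III): CN(III) = 23·65/(10 + 0.13·65) = 1495/(369/20) = 29900/369 ≈ 81.030

CN_adj = 29900/369 ≈ 81.030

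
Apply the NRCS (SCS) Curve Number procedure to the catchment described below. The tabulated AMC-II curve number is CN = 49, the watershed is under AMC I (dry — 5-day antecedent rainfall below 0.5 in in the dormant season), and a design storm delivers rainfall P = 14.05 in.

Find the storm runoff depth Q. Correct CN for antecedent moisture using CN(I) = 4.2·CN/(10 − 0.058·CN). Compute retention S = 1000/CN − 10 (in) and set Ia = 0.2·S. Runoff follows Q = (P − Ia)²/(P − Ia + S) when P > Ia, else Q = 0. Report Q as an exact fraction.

Dry (AMC I): CN(I) = 4.2·49/(10 − 0.058·49) = (1029/5)/(3579/500) = 34300/1193 ≈ 28.751
Retention S: 1000/CN − 10 with CN=28.751 → S = 8500/343 ≈ 24.781 in
Initial abstraction Ia = S/5 = (8500/343)/5 = 1700/343 ≈ 4.956 in
Excess rainfall: 14.050 − 4.956 = 9.094 in; P > Ia so Q > 0
Runoff Q = (P−Ia)²/(P−Ia+S) = (9.094)²/(9.094+24.781) = 3891638689/1594147380 ≈ 2.441 in

Q = 3891638689/1594147380 in ≈ 2.441 in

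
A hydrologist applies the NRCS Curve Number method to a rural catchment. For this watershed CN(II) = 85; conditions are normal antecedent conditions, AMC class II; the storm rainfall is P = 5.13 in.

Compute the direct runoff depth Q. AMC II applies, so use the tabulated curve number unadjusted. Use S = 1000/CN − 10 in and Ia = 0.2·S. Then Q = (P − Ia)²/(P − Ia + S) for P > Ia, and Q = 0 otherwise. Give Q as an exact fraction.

Average conditions: CN = 85 (no AMC adjustment).
Max retention: S = 1000/85 − 10 = 30/17 in (≈ 1.765 in)
Initial abstraction Ia = S/5 = (30/17)/5 = 6/17 ≈ 0.353 in
P − Ia = 5.130 − 0.353 = 8121/1700 ≈ 4.777 in (> 0, runoff occurs)
Runoff Q = (P−Ia)²/(P−Ia+S) = (4.777)²/(4.777+1.765) = 21983547/6301900 ≈ 3.488 in

Q = 21983547/6301900 in ≈ 3.488 in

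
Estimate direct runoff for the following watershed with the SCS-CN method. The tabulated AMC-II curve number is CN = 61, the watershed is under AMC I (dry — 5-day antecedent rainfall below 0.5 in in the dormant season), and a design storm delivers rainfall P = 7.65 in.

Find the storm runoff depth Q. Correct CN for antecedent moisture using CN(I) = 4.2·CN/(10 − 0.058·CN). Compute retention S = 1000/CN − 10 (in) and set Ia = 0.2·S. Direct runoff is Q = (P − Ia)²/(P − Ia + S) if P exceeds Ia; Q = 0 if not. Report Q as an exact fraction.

Adjust CN=61 to AMC I: 4.2·61/(10 − 0.058·61) → (1281/5) ÷ (3231/500) = 42700/1077 ≈ 39.647
Max retention: S = 1000/(42700/1077) − 10 = 6500/427 in (≈ 15.222 in)
Initial abstraction Ia = S/5 = (6500/427)/5 = 1300/427 ≈ 3.044 in
Since P=7.650 > Ia=3.044: effective rainfall P−Ia = 39331/8540 in
Runoff Q = (P−Ia)²/(P−Ia+S) = (4.606)²/(4.606+15.222) = 1546927561/1446086740 ≈ 1.070 in

Q = 1546927561/1446086740 in ≈ 1.070 in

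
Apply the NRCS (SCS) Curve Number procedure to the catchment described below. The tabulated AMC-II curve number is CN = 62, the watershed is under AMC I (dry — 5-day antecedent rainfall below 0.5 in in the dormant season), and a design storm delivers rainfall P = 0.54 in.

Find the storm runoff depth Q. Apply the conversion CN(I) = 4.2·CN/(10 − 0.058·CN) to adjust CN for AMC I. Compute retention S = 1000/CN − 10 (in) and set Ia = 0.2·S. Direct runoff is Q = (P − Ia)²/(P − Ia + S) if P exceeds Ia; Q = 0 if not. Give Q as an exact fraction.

Q = 0 in ≈ 0.000 in

Adjust CN=62 to AMC I: 4.2·62/(10 − 0.058·62) → (1302/5) ÷ (1601/250) = 65100/1601 ≈ 40.662
S = 1000/(65100/1601) − 10 = 9500/651 in ≈ 14.593 in
Initial abstraction Ia = S/5 = (9500/651)/5 = 1900/651 ≈ 2.919 in
P = 0.540 ≤ Ia = 2.919 in: entire storm abstracted, Q = 0.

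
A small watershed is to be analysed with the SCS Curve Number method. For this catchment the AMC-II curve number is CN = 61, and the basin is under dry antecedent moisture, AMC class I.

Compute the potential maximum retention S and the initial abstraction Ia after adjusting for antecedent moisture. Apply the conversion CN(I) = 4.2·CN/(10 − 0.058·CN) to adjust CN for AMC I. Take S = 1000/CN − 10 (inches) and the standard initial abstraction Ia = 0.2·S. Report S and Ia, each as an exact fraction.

Dry (AMC I): CN(I) = 4.2·61/(10 − 0.058·61) = (1281/5)/(3231/500) = 42700/1077 ≈ 39.647
Max retention: S = 1000/(42700/1077) − 10 = 6500/427 in (≈ 15.222 in)
Ia = 0.2S: 0.2·15.222 = 3.044 in (exactly 1300/427)

S = 6500/427 in ≈ 15.222 in; Ia = 1300/427 in ≈ 3.044 in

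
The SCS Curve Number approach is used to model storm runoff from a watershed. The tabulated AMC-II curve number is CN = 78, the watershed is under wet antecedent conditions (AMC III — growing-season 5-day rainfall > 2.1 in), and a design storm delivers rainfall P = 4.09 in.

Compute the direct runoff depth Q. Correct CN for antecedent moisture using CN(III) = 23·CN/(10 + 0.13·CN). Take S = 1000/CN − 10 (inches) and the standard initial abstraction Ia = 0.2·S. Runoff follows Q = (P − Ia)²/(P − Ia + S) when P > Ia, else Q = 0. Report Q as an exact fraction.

CN(III) from CN(II)=78: (23·78)/(10 + 0.13·78) = 89700/1007 ≈ 89.076
S = 1000/(89700/1007) − 10 = 1100/897 in ≈ 1.226 in
Ia = 0.2S: 0.2·1.226 = 0.245 in (exactly 220/897)
P − Ia = 4.090 − 0.245 = 344873/89700 ≈ 3.845 in (> 0, runoff occurs)
Runoff Q = (P−Ia)²/(P−Ia+S) = (3.845)²/(3.845+1.226) = 118937386129/40802108100 ≈ 2.915 in

Q = 118937386129/40802108100 in ≈ 2.915 in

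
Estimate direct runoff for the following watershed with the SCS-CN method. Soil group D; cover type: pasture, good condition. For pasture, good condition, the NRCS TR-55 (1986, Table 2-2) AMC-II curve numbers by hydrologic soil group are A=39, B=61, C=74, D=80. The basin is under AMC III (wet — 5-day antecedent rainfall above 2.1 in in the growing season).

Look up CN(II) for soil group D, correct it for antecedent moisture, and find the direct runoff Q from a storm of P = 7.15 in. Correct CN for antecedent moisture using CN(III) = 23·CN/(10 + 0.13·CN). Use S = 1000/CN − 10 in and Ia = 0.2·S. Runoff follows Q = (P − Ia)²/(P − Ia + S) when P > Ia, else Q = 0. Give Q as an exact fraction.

Q = 10169721/1696940 in ≈ 5.993 in

NRCS table: pasture, good condition, soil group D → CN(II) = 80
Wet (AMC III): CN(III) = 23·80/(10 + 0.13·80) = 1840/(102/5) = 4600/51 ≈ 90.196
S = 1000/(4600/51) − 10 = 25/23 in ≈ 1.087 in
Initial abstraction Ia = S/5 = (25/23)/5 = 5/23 ≈ 0.217 in
Since P=7.150 > Ia=0.217: effective rainfall P−Ia = 3189/460 in
Runoff Q = (P−Ia)²/(P−Ia+S) = (6.933)²/(6.933+1.087) = 10169721/1696940 ≈ 5.993 in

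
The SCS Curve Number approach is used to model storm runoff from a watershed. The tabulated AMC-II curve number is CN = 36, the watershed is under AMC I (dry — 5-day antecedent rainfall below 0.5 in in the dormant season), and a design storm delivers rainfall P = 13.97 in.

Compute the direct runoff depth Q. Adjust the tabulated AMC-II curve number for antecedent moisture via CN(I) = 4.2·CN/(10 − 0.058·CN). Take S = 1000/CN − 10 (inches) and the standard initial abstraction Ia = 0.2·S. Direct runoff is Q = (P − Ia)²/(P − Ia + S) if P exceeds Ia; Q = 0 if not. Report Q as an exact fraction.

Q = 10822865089/17086223700 in ≈ 0.633 in

Adjust CN=36 to AMC I: 4.2·36/(10 − 0.058·36) → (756/5) ÷ (989/125) = 18900/989 ≈ 19.110
Max retention: S = 1000/(18900/989) − 10 = 8000/189 in (≈ 42.328 in)
Initial abstraction Ia = S/5 = (8000/189)/5 = 1600/189 ≈ 8.466 in
Excess rainfall: 13.970 − 8.466 = 5.504 in; P > Ia so Q > 0
Runoff Q = (P−Ia)²/(P−Ia+S) = (5.504)²/(5.504+42.328) = 10822865089/17086223700 ≈ 0.633 in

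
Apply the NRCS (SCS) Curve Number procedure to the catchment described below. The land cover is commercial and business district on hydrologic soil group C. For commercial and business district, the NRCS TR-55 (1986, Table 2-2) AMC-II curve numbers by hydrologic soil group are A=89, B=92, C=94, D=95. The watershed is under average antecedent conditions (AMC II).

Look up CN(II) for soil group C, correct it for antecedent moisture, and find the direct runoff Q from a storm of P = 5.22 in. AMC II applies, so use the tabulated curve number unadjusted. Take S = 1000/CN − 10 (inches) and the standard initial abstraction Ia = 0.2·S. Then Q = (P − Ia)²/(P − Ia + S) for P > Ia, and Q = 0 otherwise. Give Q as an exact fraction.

NRCS table: commercial and business district, soil group C → CN(II) = 94
Average conditions: CN = 94 (no AMC adjustment).
S = 1000/94 − 10 = 30/47 in ≈ 0.638 in
Ia = 0.2·(30/47) = 6/47 in ≈ 0.128 in
P − Ia = 5.220 − 0.128 = 11967/2350 ≈ 5.092 in (> 0, runoff occurs)
Q: (11967/2350)² ÷ (13467/2350) = 47736363/10549150 in (≈ 4.525 in)

Q = 47736363/10549150 in ≈ 4.525 in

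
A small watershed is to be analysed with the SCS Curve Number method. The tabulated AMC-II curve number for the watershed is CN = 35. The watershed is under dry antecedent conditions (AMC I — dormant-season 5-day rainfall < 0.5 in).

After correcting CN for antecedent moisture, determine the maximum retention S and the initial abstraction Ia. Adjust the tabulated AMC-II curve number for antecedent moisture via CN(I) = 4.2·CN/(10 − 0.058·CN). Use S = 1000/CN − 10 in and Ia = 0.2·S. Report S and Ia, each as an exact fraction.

Dry (AMC I): CN(I) = 4.2·35/(10 − 0.058·35) = 147/(797/100) = 14700/797 ≈ 18.444
Retention S: 1000/CN − 10 with CN=18.444 → S = 6500/147 ≈ 44.218 in
Ia = 0.2S: 0.2·44.218 = 8.844 in (exactly 1300/147)

S = 6500/147 in ≈ 44.218 in; Ia = 1300/147 in ≈ 8.844 in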